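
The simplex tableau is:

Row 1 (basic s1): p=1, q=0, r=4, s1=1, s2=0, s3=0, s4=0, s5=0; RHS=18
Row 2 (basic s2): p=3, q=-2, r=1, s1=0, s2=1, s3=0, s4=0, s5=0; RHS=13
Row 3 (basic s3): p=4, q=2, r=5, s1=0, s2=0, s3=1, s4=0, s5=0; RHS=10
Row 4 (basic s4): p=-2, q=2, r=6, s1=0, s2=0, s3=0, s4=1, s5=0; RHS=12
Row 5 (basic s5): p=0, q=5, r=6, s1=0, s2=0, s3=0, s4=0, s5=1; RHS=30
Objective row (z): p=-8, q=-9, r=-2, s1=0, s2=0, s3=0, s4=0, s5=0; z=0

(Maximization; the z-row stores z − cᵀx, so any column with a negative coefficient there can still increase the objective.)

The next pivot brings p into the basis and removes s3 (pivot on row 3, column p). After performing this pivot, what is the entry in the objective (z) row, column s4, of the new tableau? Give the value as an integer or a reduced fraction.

0

Pivot element is row 3, column p: 4.
Normalize row 3: new (row 3, s4) = 0/4 = 0.
z-row ← z-row − (-8)·(new row 3): 0 − (-8)·0 = 0.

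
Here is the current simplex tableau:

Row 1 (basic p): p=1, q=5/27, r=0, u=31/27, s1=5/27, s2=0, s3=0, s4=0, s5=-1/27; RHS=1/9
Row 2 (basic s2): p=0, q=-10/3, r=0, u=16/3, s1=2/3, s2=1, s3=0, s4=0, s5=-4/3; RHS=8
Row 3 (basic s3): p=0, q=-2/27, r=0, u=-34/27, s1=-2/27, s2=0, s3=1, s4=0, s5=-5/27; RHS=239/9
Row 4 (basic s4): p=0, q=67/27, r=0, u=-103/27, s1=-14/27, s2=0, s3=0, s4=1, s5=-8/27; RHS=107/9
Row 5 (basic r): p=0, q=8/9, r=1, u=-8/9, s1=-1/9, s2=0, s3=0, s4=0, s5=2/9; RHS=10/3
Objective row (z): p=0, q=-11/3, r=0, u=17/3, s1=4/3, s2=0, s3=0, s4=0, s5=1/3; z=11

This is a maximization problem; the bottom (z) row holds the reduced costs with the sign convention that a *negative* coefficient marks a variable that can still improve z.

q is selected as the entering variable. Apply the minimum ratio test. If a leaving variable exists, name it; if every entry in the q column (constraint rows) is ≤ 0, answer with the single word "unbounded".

p

Ratios: row 1 (p): (1/9)/(5/27) = 3/5; row 2 (s2): entry -10/3 ≤ 0, skip; row 3 (s3): entry -2/27 ≤ 0, skip; row 4 (s4): (107/9)/(67/27) = 321/67; row 5 (r): (10/3)/(8/9) = 15/4.
Minimum ratio is in the p row, so p leaves.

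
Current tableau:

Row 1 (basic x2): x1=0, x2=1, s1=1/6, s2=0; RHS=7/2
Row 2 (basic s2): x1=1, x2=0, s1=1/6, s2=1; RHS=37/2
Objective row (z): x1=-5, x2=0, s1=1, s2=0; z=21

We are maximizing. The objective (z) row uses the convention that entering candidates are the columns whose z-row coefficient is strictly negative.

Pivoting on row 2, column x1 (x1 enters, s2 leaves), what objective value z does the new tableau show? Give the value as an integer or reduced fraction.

227/2

Minimum ratio for x1: (37/2)/1 = 37/2.
z changes by −(z-row coeff of x1)·ratio = −(-5)·(37/2) = 185/2.
New z = 21 + (185/2) = 227/2.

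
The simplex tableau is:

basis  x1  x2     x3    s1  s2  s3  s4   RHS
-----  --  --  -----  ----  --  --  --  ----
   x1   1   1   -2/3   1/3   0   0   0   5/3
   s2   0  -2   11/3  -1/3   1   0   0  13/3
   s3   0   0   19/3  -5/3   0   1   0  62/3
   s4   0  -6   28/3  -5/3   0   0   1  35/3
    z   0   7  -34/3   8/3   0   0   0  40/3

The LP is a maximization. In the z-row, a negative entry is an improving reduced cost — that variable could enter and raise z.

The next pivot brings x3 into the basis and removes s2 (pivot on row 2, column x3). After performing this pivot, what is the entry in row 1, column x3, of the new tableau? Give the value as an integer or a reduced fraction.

0

Pivot element is row 2, column x3: 11/3.
Normalize row 2: new (row 2, x3) = (11/3)/(11/3) = 1.
row 1 ← row 1 − (-2/3)·(new row 2): -2/3 − (-2/3)·1 = 0.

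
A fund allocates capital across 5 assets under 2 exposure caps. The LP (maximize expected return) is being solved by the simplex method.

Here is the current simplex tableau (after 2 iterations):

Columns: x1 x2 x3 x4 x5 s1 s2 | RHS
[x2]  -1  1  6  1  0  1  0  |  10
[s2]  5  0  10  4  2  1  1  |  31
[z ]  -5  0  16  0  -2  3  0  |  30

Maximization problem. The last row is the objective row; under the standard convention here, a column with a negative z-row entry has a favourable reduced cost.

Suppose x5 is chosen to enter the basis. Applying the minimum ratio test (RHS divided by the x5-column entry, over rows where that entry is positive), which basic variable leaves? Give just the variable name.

s2

Ratios: row 1 (x2): entry 0 ≤ 0, skip; row 2 (s2): 31/2 = 31/2.
Minimum ratio 31/2 is in the s2 row, so s2 leaves.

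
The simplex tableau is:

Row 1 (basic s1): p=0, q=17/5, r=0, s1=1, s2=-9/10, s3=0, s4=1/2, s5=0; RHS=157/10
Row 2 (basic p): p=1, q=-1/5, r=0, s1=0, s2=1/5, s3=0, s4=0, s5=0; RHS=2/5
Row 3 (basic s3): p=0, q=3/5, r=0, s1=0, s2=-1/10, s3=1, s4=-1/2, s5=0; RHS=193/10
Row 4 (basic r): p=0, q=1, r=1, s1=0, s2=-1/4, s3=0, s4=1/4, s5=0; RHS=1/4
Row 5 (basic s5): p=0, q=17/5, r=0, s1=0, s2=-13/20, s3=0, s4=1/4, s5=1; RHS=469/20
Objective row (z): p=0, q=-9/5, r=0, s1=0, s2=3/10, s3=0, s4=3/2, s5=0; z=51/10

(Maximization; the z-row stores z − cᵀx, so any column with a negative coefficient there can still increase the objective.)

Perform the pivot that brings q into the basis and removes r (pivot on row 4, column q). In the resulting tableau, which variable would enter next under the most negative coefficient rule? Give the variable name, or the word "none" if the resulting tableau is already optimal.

s2

Pivot element 1. New z-row = old z-row − (-9/5)·(row 4/1).
Updated z-row coefficients: p: 0, q: 0, r: 9/5, s1: 0, s2: -3/20, s3: 0, s4: 39/20, s5: 0.
The most negative is -3/20 in column s2, so s2 would enter next.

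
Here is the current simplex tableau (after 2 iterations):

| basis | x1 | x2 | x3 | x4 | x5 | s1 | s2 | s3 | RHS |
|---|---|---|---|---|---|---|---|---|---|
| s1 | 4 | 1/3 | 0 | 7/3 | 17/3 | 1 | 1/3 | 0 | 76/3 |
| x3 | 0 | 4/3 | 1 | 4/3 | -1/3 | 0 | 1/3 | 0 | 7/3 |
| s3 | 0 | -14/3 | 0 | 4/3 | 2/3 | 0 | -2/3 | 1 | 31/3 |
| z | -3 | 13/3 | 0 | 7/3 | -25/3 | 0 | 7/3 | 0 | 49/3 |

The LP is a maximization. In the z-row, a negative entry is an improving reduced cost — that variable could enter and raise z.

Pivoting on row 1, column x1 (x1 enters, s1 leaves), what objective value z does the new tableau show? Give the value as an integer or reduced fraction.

Minimum ratio for x1: (76/3)/4 = 19/3.
z changes by −(z-row coeff of x1)·ratio = −(-3)·(19/3) = 19.
New z = 49/3 + 19 = 106/3.

106/3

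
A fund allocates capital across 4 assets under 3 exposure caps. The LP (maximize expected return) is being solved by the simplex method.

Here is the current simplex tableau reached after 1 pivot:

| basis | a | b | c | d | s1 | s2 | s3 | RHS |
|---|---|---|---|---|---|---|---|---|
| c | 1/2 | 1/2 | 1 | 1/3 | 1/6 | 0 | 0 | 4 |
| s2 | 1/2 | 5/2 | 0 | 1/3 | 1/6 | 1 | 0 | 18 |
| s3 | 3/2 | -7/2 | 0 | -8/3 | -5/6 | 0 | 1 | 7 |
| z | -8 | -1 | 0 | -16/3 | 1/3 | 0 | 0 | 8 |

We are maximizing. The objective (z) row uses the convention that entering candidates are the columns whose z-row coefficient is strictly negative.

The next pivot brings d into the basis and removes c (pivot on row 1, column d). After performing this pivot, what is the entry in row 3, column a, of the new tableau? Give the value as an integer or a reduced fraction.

Pivot element is row 1, column d: 1/3.
Normalize row 1: new (row 1, a) = (1/2)/(1/3) = 3/2.
row 3 ← row 3 − (-8/3)·(new row 1): 3/2 − (-8/3)·(3/2) = 11/2.

11/2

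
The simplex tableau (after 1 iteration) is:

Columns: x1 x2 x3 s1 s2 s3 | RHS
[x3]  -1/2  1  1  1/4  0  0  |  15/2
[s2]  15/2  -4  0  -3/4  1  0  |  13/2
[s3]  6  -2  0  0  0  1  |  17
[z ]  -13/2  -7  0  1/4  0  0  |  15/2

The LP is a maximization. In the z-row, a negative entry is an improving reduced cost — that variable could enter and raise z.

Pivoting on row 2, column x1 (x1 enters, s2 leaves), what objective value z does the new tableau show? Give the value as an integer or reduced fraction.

Minimum ratio for x1: (13/2)/(15/2) = 13/15.
z changes by −(z-row coeff of x1)·ratio = −(-13/2)·(13/15) = 169/30.
New z = 15/2 + (169/30) = 197/15.

197/15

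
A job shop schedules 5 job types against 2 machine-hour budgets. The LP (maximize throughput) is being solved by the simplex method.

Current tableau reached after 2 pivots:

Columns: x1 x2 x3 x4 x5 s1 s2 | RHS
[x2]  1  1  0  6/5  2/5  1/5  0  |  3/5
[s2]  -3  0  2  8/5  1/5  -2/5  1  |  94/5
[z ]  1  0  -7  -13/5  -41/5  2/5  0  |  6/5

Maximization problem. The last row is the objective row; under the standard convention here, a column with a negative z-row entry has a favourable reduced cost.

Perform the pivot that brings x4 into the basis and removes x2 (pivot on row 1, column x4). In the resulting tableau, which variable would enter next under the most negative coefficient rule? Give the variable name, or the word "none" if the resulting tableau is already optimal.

Pivot element 6/5. New z-row = old z-row − (-13/5)·(row 1/(6/5)).
Updated z-row coefficients: x1: 19/6, x2: 13/6, x3: -7, x4: 0, x5: -22/3, s1: 5/6, s2: 0.
The most negative is -22/3 in column x5, so x5 would enter next.

x5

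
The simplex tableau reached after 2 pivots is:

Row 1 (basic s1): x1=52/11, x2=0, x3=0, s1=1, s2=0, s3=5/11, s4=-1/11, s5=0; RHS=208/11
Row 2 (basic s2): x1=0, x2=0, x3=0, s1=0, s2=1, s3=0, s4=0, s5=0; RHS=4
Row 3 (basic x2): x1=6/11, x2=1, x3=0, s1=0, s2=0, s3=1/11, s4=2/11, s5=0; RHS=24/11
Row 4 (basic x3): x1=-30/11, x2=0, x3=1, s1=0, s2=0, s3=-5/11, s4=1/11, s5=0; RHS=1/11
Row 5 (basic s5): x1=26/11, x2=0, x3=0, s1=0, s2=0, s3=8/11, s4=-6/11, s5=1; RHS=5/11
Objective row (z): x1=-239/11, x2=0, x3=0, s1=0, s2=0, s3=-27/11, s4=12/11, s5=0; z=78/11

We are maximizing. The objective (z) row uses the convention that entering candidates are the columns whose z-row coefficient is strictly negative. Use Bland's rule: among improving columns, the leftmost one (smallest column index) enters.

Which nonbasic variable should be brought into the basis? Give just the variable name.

Objective-row coefficients: x1: -239/11, x2: 0, x3: 0, s1: 0, s2: 0, s3: -27/11, s4: 12/11, s5: 0.
Improving columns: x1, s3. Bland's rule picks the smallest column index → x1.

x1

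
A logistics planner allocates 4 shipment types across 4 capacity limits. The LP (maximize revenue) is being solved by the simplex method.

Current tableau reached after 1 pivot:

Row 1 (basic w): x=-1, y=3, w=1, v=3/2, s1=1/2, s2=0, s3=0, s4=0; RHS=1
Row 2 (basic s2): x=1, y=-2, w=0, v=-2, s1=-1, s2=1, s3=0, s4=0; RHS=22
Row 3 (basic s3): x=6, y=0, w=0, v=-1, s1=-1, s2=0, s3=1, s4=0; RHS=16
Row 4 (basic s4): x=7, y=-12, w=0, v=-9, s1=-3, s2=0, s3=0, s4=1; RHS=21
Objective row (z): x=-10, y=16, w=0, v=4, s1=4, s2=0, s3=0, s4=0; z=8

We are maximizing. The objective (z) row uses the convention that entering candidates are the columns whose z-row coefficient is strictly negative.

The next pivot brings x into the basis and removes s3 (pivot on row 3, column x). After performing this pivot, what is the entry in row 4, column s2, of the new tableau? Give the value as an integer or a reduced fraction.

0

Pivot element is row 3, column x: 6.
Normalize row 3: new (row 3, s2) = 0/6 = 0.
row 4 ← row 4 − 7·(new row 3): 0 − 7·0 = 0.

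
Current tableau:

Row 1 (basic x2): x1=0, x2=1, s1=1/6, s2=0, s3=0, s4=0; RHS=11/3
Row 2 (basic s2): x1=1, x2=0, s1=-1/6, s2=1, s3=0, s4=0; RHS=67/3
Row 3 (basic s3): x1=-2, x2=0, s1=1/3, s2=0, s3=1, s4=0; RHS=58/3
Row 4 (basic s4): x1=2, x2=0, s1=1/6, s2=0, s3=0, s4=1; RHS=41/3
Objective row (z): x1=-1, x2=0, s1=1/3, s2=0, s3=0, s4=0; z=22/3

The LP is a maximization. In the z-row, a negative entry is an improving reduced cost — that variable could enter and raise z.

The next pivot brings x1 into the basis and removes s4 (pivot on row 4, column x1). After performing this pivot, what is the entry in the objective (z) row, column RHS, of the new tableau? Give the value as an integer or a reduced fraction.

85/6

Pivot element is row 4, column x1: 2.
Normalize row 4: new (row 4, RHS) = (41/3)/2 = 41/6.
z-row ← z-row − (-1)·(new row 4): 22/3 − (-1)·(41/6) = 85/6.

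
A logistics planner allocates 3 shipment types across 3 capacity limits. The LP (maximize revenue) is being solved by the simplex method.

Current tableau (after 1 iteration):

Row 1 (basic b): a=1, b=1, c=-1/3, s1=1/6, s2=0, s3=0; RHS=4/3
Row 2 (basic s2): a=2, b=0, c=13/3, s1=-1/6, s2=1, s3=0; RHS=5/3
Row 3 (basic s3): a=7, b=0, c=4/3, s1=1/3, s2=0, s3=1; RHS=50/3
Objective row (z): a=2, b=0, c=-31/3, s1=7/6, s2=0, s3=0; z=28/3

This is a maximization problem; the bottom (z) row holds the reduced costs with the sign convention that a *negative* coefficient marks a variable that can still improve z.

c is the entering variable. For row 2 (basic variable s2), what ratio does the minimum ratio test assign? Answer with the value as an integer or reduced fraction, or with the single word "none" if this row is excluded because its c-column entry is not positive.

5/13

Ratio = RHS / (c entry) = (5/3) / (13/3) = 5/13.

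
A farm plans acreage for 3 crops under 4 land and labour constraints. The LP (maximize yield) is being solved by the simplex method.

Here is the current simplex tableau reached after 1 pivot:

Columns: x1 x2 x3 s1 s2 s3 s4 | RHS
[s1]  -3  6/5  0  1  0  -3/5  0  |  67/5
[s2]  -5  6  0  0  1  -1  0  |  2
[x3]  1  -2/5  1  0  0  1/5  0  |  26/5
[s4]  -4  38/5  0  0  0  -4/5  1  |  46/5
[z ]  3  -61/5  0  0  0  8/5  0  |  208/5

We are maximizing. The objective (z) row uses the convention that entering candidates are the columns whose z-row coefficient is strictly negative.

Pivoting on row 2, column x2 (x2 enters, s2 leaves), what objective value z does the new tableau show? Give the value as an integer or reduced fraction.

Minimum ratio for x2: 2/6 = 1/3.
z changes by −(z-row coeff of x2)·ratio = −(-61/5)·(1/3) = 61/15.
New z = 208/5 + (61/15) = 137/3.

137/3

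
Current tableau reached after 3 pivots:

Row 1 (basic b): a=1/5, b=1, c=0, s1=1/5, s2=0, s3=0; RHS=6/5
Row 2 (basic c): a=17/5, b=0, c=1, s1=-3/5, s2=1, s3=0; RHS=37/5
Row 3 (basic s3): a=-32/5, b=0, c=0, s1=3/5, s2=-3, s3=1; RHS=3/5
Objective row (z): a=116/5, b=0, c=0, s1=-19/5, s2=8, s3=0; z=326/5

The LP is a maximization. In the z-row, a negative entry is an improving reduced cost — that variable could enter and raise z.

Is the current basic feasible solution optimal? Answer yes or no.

Column s1 has objective-row coefficient -19/5, which is negative; an improving pivot exists, so not yet optimal.

no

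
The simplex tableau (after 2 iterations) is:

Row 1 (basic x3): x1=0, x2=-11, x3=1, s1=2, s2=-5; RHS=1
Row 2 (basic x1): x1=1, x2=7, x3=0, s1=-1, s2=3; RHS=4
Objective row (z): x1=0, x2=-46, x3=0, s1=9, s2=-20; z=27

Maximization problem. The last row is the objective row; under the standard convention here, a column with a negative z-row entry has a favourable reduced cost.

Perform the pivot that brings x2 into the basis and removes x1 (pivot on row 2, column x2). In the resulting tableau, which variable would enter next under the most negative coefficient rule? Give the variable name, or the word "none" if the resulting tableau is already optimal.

Pivot element 7. New z-row = old z-row − (-46)·(row 2/7).
Updated z-row coefficients: x1: 46/7, x2: 0, x3: 0, s1: 17/7, s2: -2/7.
The most negative is -2/7 in column s2, so s2 would enter next.

s2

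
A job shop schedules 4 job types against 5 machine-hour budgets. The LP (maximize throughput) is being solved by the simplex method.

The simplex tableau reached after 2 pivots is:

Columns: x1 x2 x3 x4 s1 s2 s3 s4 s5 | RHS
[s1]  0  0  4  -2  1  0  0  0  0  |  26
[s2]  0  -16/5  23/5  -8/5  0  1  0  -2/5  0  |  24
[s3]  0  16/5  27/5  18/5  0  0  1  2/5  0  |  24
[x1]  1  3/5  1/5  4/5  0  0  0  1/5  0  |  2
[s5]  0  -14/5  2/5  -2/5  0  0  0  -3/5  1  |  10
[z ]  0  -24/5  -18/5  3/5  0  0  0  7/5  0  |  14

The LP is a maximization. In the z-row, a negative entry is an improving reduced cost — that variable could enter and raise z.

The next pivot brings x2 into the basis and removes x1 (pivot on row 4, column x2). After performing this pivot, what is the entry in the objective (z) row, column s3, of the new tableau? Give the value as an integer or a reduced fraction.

0

Pivot element is row 4, column x2: 3/5.
Normalize row 4: new (row 4, s3) = 0/(3/5) = 0.
z-row ← z-row − (-24/5)·(new row 4): 0 − (-24/5)·0 = 0.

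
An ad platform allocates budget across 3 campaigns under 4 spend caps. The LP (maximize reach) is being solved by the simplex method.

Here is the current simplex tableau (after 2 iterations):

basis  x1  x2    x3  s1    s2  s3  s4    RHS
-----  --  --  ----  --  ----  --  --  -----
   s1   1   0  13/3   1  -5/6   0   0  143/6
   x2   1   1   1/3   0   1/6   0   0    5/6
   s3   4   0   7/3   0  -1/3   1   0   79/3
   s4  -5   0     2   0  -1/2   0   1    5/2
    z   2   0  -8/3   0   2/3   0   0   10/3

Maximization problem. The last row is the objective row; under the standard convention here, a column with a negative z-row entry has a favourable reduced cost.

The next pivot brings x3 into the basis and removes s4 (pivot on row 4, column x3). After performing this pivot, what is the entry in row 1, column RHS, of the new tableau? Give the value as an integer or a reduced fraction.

Pivot element is row 4, column x3: 2.
Normalize row 4: new (row 4, RHS) = (5/2)/2 = 5/4.
row 1 ← row 1 − (13/3)·(new row 4): 143/6 − (13/3)·(5/4) = 221/12.

221/12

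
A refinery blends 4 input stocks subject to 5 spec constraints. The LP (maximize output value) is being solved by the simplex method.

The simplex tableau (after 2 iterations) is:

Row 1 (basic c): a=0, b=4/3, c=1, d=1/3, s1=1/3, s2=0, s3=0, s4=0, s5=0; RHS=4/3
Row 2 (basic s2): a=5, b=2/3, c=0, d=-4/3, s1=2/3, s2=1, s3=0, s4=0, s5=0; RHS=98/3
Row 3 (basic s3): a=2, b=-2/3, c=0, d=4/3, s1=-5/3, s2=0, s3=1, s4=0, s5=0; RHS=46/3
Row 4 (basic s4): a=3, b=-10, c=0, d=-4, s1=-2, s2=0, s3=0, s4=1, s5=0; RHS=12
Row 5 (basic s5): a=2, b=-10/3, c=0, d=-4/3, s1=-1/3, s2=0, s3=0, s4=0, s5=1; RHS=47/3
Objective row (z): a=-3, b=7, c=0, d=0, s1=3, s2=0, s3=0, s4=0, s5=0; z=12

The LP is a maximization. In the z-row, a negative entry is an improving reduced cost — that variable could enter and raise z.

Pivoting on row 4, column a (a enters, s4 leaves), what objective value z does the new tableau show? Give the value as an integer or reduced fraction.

Minimum ratio for a: 12/3 = 4.
z changes by −(z-row coeff of a)·ratio = −(-3)·4 = 12.
New z = 12 + 12 = 24.

24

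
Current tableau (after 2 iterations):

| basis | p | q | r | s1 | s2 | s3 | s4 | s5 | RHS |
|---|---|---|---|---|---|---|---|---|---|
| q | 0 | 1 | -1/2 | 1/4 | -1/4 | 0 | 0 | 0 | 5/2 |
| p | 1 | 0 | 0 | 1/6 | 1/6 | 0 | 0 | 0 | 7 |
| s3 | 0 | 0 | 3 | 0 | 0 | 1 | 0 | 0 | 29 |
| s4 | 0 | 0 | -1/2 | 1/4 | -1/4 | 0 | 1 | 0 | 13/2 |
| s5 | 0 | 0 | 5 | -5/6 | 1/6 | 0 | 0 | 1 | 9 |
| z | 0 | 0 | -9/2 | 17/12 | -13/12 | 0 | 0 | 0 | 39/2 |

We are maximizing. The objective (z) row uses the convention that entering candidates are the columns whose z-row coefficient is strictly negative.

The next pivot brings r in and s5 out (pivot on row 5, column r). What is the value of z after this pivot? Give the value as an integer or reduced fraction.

Minimum ratio for r: 9/5 = 9/5.
z changes by −(z-row coeff of r)·ratio = −(-9/2)·(9/5) = 81/10.
New z = 39/2 + (81/10) = 138/5.

138/5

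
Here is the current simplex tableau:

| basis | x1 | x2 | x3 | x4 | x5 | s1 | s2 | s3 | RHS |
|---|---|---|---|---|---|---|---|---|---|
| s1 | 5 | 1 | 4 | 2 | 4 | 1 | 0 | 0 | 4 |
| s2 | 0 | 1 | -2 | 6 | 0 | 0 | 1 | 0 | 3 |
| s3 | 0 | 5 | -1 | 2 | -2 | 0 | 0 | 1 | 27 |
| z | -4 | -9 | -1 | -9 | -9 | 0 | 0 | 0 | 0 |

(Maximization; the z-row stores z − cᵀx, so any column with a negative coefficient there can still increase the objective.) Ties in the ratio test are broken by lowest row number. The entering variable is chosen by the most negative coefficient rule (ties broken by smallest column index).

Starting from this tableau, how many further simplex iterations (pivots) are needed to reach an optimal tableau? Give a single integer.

2

pivot: x2 in, s2 out → z = 27
pivot: x3 in, s1 out → z = 181/6
No improving column remains; optimal.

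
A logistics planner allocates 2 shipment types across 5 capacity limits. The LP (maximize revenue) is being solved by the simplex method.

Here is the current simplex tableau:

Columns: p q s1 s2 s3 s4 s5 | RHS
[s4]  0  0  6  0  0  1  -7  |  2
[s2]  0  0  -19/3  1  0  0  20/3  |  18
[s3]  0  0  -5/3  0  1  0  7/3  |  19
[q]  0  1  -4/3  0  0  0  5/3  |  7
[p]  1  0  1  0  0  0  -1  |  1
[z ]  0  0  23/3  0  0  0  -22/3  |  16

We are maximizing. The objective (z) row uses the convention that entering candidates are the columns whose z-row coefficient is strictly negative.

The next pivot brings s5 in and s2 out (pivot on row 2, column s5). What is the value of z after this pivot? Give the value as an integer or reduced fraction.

179/5

Minimum ratio for s5: 18/(20/3) = 27/10.
z changes by −(z-row coeff of s5)·ratio = −(-22/3)·(27/10) = 99/5.
New z = 16 + (99/5) = 179/5.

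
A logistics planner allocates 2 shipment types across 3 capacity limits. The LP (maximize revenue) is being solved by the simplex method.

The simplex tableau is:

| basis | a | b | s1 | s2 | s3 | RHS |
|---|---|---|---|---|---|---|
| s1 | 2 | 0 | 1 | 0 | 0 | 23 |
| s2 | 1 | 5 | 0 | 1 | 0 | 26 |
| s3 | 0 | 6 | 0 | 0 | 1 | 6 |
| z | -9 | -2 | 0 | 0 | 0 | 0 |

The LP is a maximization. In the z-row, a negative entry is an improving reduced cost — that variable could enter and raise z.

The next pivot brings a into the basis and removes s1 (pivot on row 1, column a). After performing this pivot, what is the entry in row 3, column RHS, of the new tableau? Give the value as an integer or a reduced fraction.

6

Pivot element is row 1, column a: 2.
Normalize row 1: new (row 1, RHS) = 23/2 = 23/2.
row 3 ← row 3 − 0·(new row 1): 6 − 0·(23/2) = 6.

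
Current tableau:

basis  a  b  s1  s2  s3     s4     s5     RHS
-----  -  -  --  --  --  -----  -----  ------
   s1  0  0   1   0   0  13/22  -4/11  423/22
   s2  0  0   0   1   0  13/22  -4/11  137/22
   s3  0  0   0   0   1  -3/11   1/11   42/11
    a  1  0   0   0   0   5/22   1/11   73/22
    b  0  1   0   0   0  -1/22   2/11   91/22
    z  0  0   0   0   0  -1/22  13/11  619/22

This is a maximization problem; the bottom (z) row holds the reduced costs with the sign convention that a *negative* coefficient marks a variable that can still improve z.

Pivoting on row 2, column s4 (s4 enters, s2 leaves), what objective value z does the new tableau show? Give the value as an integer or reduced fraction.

372/13

Minimum ratio for s4: (137/22)/(13/22) = 137/13.
z changes by −(z-row coeff of s4)·ratio = −(-1/22)·(137/13) = 137/286.
New z = 619/22 + (137/286) = 372/13.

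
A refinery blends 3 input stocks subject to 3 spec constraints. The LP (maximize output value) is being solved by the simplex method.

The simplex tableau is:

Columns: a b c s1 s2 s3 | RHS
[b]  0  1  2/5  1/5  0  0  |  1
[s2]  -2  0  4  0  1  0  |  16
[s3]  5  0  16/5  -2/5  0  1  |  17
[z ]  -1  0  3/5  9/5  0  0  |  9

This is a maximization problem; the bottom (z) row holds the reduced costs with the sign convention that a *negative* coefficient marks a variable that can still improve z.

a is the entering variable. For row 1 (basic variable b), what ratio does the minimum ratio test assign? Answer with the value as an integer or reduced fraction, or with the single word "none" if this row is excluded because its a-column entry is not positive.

The a entry in row 1 is 0 ≤ 0, so this row gives no ratio.

none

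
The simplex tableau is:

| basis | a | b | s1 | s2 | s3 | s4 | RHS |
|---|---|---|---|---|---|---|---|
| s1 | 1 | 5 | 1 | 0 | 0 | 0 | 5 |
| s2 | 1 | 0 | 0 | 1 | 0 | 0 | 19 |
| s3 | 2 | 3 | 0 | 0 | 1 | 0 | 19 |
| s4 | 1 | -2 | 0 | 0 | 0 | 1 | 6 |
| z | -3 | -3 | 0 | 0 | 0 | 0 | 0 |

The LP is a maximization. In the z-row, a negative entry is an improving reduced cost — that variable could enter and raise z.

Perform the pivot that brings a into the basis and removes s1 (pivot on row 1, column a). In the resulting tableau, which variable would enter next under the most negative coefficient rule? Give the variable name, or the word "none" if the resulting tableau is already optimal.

Pivot element 1. New z-row = old z-row − (-3)·(row 1/1).
Updated z-row coefficients: a: 0, b: 12, s1: 3, s2: 0, s3: 0, s4: 0.
No coefficient is strictly negative; the tableau after this pivot is optimal.

none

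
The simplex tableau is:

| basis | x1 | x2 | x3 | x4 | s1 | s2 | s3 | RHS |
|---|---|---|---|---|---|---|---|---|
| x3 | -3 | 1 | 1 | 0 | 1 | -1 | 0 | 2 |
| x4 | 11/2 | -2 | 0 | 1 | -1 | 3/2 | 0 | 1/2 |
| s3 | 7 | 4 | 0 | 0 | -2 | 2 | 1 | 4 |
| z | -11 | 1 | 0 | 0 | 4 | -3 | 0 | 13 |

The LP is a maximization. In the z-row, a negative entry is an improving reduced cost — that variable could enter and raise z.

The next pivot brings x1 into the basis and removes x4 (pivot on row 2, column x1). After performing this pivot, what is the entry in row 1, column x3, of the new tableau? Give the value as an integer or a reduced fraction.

Pivot element is row 2, column x1: 11/2.
Normalize row 2: new (row 2, x3) = 0/(11/2) = 0.
row 1 ← row 1 − (-3)·(new row 2): 1 − (-3)·0 = 1.

1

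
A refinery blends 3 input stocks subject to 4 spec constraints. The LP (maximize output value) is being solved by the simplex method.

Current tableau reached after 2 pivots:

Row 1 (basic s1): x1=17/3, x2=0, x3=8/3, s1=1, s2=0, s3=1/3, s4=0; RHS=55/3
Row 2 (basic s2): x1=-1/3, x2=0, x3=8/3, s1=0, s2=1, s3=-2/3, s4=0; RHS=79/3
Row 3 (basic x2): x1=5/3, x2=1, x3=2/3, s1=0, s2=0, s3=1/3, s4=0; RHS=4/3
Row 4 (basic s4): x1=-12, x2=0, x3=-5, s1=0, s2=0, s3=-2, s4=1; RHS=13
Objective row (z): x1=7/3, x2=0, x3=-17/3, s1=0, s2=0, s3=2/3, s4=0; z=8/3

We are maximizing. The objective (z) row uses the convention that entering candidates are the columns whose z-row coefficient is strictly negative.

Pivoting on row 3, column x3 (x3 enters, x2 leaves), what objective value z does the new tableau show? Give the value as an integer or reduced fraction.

14

Minimum ratio for x3: (4/3)/(2/3) = 2.
z changes by −(z-row coeff of x3)·ratio = −(-17/3)·2 = 34/3.
New z = 8/3 + (34/3) = 14.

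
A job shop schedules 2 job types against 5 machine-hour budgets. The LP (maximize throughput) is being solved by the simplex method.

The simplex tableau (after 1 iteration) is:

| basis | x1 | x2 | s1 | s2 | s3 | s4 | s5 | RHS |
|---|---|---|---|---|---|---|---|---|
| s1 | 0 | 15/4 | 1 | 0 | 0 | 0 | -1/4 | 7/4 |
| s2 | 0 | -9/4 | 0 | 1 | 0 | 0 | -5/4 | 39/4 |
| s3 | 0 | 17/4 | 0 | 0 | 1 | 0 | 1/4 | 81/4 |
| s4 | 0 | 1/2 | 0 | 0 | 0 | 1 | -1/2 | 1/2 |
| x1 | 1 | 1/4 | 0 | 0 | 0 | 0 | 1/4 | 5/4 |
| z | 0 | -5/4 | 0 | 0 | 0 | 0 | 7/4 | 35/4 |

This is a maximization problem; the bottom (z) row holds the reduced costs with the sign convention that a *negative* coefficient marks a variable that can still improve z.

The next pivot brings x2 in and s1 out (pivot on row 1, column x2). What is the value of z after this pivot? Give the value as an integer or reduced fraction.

28/3

Minimum ratio for x2: (7/4)/(15/4) = 7/15.
z changes by −(z-row coeff of x2)·ratio = −(-5/4)·(7/15) = 7/12.
New z = 35/4 + (7/12) = 28/3.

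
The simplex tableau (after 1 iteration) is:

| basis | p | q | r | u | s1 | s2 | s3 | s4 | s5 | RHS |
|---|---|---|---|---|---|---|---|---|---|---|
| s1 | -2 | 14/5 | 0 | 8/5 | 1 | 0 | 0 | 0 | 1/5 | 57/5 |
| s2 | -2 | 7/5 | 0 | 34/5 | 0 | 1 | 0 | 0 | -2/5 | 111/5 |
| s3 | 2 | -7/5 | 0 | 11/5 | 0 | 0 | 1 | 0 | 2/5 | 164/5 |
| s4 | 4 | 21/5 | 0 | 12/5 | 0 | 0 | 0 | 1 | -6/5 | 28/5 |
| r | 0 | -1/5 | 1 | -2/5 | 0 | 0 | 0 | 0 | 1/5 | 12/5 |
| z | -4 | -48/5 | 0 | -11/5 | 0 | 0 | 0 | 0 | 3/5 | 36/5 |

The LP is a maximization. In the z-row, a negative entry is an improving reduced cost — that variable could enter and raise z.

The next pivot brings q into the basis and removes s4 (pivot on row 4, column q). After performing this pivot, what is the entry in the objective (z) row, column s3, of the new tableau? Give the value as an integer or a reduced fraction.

0

Pivot element is row 4, column q: 21/5.
Normalize row 4: new (row 4, s3) = 0/(21/5) = 0.
z-row ← z-row − (-48/5)·(new row 4): 0 − (-48/5)·0 = 0.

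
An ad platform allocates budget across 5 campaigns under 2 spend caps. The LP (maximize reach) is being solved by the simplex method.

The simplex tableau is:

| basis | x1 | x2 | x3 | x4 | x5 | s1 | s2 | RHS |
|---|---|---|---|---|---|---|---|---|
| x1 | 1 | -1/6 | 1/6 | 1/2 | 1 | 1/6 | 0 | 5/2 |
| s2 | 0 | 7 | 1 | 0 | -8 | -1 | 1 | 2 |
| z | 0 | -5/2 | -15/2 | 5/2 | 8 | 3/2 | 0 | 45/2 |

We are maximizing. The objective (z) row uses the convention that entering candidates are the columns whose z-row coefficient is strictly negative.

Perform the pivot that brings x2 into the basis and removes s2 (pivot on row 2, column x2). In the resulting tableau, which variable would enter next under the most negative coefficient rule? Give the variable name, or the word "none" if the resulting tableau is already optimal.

x3

Pivot element 7. New z-row = old z-row − (-5/2)·(row 2/7).
Updated z-row coefficients: x1: 0, x2: 0, x3: -50/7, x4: 5/2, x5: 36/7, s1: 8/7, s2: 5/14.
The most negative is -50/7 in column x3, so x3 would enter next.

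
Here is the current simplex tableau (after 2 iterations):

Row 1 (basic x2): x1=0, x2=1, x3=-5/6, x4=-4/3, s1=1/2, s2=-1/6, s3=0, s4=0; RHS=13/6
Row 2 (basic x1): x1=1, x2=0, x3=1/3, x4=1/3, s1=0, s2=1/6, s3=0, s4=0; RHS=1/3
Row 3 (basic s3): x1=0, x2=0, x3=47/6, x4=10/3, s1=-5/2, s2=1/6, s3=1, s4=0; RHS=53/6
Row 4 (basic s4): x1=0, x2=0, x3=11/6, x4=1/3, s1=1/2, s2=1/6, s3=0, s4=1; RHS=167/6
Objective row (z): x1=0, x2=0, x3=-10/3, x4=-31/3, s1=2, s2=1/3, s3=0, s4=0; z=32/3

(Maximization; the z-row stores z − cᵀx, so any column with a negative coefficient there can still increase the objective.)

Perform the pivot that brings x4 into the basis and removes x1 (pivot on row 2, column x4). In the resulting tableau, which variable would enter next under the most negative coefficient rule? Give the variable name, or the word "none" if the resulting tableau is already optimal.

Pivot element 1/3. New z-row = old z-row − (-31/3)·(row 2/(1/3)).
Updated z-row coefficients: x1: 31, x2: 0, x3: 7, x4: 0, s1: 2, s2: 11/2, s3: 0, s4: 0.
No coefficient is strictly negative; the tableau after this pivot is optimal.

none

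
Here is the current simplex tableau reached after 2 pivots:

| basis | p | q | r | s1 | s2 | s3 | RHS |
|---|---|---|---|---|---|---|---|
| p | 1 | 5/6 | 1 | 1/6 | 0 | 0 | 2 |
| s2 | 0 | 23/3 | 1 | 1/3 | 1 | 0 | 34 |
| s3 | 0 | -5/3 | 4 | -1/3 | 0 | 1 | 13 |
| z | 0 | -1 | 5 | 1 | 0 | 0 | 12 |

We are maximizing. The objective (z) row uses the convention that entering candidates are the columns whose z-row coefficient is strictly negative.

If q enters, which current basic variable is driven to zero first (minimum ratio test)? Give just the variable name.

p

Ratios: row 1 (p): 2/(5/6) = 12/5; row 2 (s2): 34/(23/3) = 102/23; row 3 (s3): entry -5/3 ≤ 0, skip.
Minimum ratio 12/5 is in the p row, so p leaves.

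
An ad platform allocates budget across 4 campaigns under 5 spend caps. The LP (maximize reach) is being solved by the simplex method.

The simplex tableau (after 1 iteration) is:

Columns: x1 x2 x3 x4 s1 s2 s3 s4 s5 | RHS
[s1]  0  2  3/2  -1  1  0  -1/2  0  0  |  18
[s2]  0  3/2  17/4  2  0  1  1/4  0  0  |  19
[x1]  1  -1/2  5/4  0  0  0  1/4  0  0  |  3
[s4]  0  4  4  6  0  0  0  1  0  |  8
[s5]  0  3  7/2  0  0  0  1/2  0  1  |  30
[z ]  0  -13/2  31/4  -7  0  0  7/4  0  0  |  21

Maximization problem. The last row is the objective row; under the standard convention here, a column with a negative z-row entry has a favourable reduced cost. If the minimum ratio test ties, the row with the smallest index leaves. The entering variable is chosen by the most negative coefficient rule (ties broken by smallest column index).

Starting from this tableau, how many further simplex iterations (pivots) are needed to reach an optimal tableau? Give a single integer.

2

pivot: x4 in, s4 out → z = 91/3
pivot: x2 in, x4 out → z = 34
No improving column remains; optimal.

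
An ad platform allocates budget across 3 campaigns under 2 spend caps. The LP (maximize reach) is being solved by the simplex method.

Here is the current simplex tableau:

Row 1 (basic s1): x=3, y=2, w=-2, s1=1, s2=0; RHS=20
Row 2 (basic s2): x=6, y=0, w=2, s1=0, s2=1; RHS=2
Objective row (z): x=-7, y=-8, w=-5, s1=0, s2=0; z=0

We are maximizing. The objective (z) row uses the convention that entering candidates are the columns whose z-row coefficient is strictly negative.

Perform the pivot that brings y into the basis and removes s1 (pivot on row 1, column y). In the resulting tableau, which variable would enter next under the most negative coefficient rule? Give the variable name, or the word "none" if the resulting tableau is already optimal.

Pivot element 2. New z-row = old z-row − (-8)·(row 1/2).
Updated z-row coefficients: x: 5, y: 0, w: -13, s1: 4, s2: 0.
The most negative is -13 in column w, so w would enter next.

w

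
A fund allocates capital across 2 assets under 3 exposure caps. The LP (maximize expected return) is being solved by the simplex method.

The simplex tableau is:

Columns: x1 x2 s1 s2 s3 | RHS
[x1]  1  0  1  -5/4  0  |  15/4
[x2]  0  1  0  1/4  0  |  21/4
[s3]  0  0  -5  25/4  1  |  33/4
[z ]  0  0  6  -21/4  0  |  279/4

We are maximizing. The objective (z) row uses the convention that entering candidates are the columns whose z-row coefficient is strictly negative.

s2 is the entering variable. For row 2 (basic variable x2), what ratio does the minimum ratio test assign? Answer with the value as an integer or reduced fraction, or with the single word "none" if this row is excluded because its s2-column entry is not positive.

21

Ratio = RHS / (s2 entry) = (21/4) / (1/4) = 21.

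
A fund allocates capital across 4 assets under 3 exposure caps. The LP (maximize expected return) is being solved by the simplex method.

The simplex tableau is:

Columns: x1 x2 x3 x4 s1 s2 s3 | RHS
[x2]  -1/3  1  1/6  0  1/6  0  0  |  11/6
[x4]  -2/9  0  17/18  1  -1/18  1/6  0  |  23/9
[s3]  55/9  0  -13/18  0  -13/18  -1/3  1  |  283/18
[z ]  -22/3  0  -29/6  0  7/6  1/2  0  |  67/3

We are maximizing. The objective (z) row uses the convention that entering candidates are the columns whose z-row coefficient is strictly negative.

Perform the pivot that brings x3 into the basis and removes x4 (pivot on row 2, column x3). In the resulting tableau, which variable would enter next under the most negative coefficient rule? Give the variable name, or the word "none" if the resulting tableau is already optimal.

x1

Pivot element 17/18. New z-row = old z-row − (-29/6)·(row 2/(17/18)).
Updated z-row coefficients: x1: -144/17, x2: 0, x3: 0, x4: 87/17, s1: 15/17, s2: 23/17, s3: 0.
The most negative is -144/17 in column x1, so x1 would enter next.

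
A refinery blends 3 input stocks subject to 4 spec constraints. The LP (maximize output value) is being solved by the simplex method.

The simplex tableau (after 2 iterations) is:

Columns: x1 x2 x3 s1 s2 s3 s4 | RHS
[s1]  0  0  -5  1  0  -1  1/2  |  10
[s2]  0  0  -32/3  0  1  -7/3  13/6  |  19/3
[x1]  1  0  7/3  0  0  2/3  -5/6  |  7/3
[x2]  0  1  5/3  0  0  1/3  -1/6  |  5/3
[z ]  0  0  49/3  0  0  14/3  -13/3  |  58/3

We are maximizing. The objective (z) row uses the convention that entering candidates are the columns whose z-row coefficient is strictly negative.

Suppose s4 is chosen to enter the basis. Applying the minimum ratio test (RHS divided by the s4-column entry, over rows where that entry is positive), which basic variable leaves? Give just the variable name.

s2

Ratios: row 1 (s1): 10/(1/2) = 20; row 2 (s2): (19/3)/(13/6) = 38/13; row 3 (x1): entry -5/6 ≤ 0, skip; row 4 (x2): entry -1/6 ≤ 0, skip.
Minimum ratio 38/13 is in the s2 row, so s2 leaves.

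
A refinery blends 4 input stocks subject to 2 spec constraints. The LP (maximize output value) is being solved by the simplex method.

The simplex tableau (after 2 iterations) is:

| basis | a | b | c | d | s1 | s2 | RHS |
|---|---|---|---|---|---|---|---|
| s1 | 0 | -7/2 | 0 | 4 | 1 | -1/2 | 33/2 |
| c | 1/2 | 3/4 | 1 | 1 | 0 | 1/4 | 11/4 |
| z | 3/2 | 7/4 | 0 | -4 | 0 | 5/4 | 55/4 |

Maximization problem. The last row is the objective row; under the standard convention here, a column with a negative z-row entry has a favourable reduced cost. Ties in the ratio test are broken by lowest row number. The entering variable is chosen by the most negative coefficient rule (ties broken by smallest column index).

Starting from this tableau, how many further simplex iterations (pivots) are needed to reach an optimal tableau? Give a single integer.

1

pivot: d in, c out → z = 99/4
No improving column remains; optimal.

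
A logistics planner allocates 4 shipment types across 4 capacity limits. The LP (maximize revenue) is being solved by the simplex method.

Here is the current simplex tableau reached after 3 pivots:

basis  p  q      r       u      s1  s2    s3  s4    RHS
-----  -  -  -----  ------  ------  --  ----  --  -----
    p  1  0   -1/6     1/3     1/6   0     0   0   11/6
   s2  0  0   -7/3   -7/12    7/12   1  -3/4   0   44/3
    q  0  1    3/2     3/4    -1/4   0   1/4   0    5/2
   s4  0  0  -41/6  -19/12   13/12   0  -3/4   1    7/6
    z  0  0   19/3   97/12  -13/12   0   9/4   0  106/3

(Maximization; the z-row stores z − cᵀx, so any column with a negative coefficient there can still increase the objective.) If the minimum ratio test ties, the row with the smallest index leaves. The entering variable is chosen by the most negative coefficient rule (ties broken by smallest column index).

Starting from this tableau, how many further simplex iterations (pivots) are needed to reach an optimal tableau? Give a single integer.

pivot: s1 in, s4 out → z = 73/2
pivot: r in, p out → z = 861/23
No improving column remains; optimal.

2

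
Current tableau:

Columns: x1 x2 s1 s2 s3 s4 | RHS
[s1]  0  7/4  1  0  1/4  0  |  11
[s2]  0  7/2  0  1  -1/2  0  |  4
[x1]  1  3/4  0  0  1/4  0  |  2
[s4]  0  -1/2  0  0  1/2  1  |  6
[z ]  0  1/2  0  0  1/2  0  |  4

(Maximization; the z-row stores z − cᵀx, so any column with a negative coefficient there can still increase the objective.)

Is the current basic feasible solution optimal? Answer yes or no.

No objective-row coefficient is strictly negative, so no entering variable exists; the tableau is optimal.

yes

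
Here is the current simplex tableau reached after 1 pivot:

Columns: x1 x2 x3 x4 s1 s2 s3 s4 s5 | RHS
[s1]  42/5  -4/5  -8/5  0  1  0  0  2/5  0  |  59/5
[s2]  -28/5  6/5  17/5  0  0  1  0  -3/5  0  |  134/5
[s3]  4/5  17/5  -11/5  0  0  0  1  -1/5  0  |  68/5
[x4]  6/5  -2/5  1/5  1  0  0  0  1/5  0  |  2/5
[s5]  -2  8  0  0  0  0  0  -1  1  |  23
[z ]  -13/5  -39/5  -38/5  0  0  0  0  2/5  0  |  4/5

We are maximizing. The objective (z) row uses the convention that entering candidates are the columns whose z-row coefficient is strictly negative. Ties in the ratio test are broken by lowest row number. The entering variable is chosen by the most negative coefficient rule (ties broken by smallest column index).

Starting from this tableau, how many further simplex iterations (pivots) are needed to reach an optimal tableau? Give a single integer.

pivot: x2 in, s5 out → z = 929/40
pivot: x3 in, s2 out → z = 10257/136
pivot: x1 in, x4 out → z = 2479/32
No improving column remains; optimal.

3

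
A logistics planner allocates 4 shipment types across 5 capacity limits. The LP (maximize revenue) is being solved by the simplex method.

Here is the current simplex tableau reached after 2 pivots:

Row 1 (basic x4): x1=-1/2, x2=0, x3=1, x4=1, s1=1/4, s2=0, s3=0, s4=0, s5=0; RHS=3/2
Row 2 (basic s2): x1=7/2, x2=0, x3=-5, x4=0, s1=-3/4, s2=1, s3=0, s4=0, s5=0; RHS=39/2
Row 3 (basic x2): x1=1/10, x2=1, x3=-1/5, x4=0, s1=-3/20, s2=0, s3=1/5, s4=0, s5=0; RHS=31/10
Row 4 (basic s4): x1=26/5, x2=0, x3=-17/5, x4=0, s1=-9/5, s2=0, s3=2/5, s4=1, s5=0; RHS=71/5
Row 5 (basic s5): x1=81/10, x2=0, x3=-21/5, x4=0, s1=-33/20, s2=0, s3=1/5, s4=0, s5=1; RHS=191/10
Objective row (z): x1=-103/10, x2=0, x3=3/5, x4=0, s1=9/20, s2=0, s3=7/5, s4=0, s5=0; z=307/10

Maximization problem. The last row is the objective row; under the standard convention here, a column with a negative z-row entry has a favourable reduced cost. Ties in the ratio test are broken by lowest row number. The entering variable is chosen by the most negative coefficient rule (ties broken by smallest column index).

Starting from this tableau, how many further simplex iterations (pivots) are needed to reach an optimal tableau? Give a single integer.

3

pivot: x1 in, s5 out → z = 4454/81
pivot: x3 in, x4 out → z = 1082/15
pivot: s1 in, x3 out → z = 2035/24
No improving column remains; optimal.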